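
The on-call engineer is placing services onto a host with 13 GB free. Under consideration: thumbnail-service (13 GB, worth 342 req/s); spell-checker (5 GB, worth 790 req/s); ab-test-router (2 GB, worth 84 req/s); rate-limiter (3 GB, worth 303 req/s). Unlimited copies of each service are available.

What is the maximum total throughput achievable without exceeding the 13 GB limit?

1883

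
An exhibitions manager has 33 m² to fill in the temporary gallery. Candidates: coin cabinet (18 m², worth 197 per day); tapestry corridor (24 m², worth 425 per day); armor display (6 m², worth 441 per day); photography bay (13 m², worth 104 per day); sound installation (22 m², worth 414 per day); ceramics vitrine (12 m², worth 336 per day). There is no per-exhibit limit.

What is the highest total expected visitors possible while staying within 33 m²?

Best packing: 5×armor display — 30 m², 2205 total.
No other feasible combination exceeds 2205.

2205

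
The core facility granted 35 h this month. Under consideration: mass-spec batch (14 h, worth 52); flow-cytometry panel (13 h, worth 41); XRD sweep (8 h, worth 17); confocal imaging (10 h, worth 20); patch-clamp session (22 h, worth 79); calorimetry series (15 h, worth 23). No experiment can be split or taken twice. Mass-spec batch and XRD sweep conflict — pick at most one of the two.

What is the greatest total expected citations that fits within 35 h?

Best packing: flow-cytometry panel + patch-clamp session — 35 h, 120 total.
Every other selection either busts 35 h or breaks a pairing rule or fails to beat 120.

120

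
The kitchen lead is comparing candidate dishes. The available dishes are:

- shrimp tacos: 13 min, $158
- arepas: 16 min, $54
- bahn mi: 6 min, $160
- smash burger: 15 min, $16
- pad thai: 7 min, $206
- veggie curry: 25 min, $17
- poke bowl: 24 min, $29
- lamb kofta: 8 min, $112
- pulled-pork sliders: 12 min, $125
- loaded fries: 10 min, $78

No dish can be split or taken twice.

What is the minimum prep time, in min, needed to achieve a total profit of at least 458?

21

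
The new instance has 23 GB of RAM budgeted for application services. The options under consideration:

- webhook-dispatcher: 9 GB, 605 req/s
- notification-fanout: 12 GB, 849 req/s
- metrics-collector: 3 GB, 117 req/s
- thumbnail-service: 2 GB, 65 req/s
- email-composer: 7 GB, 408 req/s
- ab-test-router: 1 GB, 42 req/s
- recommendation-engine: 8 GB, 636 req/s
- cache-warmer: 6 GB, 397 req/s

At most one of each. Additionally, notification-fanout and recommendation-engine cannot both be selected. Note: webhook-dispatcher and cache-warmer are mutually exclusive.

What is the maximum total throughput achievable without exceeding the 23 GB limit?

1519

Webhook-dispatcher + notification-fanout + thumbnail-service uses 23 of the 23 GB and totals 1519.
Runner-up thumbnail-service + email-composer + recommendation-engine + cache-warmer tops out at 1506.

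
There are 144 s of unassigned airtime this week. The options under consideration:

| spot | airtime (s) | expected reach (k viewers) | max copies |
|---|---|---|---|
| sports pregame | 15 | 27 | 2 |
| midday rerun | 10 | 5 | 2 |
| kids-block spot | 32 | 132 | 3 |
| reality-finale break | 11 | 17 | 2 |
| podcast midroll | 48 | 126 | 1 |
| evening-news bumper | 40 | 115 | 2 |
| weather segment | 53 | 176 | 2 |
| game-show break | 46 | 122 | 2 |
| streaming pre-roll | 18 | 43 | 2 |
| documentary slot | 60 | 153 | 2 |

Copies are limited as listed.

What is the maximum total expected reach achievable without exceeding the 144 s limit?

522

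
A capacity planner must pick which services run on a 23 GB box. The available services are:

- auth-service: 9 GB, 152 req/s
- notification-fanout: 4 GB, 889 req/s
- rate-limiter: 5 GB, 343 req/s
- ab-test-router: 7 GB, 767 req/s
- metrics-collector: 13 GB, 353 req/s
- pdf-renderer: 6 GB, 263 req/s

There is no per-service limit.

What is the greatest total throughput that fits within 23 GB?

4445

5×notification-fanout uses 20 of the 23 GB and totals 4445.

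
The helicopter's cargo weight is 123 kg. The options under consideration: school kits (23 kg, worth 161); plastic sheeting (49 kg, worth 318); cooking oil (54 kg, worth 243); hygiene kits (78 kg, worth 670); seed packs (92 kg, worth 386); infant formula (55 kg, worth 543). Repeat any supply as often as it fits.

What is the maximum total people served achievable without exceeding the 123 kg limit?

1086

Best packing: 2×infant formula — 110 kg, 1086 total.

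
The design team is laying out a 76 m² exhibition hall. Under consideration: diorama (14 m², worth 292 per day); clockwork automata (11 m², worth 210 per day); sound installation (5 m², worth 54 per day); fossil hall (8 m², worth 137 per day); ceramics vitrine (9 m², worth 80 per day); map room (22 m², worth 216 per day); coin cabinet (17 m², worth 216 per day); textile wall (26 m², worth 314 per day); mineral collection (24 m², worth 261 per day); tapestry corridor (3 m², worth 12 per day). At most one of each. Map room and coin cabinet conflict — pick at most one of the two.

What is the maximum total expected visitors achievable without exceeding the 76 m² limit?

Density check — diorama 20.86, clockwork automata 19.09, fossil hall 17.12, coin cabinet 12.71 are the best per m².
Diorama + clockwork automata + fossil hall + coin cabinet + textile wall uses 76 of the 76 m² and totals 1169.
The closest alternative, diorama + clockwork automata + fossil hall + coin cabinet + mineral collection, reaches only 1116.

1169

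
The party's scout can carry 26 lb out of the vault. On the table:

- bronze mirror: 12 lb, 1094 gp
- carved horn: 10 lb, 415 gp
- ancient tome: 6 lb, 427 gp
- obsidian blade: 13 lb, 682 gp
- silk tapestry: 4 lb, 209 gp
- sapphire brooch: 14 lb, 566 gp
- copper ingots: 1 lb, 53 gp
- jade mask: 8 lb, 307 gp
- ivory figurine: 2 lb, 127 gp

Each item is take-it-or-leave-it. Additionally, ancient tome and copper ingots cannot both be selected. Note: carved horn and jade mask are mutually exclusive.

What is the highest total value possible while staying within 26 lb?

Best packing: bronze mirror + ancient tome + silk tapestry + ivory figurine — 24 lb, 1857 total.
No other feasible combination exceeds 1857.

1857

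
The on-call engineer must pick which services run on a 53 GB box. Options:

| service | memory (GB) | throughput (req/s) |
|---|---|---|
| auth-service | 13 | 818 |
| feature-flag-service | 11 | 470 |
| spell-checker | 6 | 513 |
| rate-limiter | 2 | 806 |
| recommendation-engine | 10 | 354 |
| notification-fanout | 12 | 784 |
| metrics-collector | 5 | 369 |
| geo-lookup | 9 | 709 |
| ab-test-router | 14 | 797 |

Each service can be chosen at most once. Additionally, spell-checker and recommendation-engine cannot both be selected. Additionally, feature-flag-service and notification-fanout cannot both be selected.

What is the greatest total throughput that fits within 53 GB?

4087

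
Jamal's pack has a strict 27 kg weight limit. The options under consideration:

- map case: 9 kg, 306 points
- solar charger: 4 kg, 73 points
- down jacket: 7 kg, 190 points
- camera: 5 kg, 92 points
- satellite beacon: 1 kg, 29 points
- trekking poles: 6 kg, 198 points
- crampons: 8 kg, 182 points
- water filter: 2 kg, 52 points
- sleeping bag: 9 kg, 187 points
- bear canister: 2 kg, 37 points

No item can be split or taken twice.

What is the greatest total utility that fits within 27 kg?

The ratio ordering already packs tightly: map case + down jacket + satellite beacon + trekking poles + water filter + bear canister, 27 kg, 812.
Runner-up map case + solar charger + down jacket + satellite beacon + trekking poles tops out at 796.

812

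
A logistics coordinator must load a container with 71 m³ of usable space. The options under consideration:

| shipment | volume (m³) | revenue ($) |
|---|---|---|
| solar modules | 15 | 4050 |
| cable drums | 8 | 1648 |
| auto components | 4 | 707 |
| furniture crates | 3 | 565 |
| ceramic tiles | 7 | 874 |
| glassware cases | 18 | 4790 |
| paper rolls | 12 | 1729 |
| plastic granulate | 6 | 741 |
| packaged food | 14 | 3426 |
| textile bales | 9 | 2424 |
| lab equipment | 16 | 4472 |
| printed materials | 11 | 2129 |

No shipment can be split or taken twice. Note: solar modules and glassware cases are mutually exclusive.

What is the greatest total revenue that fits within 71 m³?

Taking furniture crates + glassware cases + packaged food + textile bales + lab equipment + printed materials: 71 m³ used, 17806 in revenue.
Nothing else feasible within 71 m³ beats 17806.

17806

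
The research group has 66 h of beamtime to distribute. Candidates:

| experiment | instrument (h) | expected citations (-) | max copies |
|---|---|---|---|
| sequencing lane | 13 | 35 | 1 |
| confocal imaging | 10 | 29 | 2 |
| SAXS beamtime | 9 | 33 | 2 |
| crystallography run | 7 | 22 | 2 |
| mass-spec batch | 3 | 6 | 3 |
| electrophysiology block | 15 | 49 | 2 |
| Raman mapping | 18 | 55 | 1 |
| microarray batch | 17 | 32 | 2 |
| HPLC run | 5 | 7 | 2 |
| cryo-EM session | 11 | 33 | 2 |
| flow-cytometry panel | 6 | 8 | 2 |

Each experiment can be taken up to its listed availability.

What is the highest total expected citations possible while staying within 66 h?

By expected citations per h: SAXS beamtime 3.67, electrophysiology block 3.27, crystallography run 3.14 lead.
A density-first pass picks 2×SAXS beamtime + 2×crystallography run + mass-spec batch + 2×electrophysiology block — 214 at 65 h.
Replace crystallography run and mass-spec batch with cryo-EM session: the trade gains 5 net, giving 219 at 66 h.

219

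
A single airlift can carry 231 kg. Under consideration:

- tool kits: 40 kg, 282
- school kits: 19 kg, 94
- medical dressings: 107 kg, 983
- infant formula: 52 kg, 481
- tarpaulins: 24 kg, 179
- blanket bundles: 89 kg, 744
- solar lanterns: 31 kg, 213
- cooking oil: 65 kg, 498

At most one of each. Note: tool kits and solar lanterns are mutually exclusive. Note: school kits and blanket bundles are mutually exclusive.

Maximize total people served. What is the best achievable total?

By people served per kg: infant formula 9.25, medical dressings 9.19, blanket bundles 8.36, cooking oil 7.66 lead.
Taking medical dressings + infant formula + cooking oil: 224 kg used, 1962 in people served.
Next best is medical dressings + blanket bundles + solar lanterns at 1940 (227 kg) — short by 22.

1962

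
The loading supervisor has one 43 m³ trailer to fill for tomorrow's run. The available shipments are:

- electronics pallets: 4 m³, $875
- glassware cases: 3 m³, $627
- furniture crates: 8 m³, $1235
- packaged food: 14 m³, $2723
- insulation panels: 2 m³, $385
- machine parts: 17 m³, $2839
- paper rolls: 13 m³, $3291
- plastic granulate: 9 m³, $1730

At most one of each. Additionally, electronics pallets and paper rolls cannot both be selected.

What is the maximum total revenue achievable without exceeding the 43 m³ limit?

8756

Taking glassware cases + packaged food + insulation panels + paper rolls + plastic granulate: 41 m³ used, 8756 in revenue.
No other feasible combination exceeds 8756.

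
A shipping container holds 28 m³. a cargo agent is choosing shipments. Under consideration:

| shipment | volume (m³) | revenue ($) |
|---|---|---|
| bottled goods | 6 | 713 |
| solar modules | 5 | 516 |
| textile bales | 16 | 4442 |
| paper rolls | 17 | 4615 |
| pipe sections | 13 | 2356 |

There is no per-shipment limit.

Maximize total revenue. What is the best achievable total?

5868

Best packing: 2×bottled goods + textile bales — 28 m³, 5868 total.
That's the maximum — no swap from here does better than 5868.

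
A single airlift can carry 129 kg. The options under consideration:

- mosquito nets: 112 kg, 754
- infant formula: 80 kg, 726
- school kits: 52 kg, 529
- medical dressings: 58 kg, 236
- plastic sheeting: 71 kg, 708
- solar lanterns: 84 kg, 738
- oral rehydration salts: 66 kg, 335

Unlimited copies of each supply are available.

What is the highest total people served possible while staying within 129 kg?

1237

Greedy by ratio would take 2×school kits: 104 kg used, total 1058.
Dropping school kits frees 52 kg; slotting in plastic sheeting (71 kg) lifts the total to 1237 at 123 kg.
That's the maximum — no swap from here does better than 1237.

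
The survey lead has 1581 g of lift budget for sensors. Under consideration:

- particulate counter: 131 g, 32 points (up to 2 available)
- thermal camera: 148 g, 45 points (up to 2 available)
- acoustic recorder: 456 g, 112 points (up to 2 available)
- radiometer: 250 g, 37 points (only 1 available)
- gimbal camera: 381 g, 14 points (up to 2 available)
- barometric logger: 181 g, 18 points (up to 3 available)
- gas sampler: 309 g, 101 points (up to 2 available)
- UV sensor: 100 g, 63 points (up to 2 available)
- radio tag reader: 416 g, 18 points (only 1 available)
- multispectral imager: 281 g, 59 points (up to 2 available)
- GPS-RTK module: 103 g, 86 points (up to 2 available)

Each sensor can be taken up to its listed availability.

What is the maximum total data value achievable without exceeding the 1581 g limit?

627

The ratio heuristic lands on particulate counter + 2×thermal camera + 2×gas sampler + 2×UV sensor + 2×GPS-RTK module (622) but leaves 130 g idle.
Dropping particulate counter frees 131 g; slotting in radiometer (250 g) lifts the total to 627 at 1570 g.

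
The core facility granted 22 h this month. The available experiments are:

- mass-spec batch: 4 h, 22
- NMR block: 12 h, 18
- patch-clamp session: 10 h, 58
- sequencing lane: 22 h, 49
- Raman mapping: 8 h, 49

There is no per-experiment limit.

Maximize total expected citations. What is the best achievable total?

129

Greedy by ratio would take mass-spec batch + 2×Raman mapping: 20 h used, total 120.
Dropping Raman mapping frees 8 h; slotting in patch-clamp session (10 h) lifts the total to 129 at 22 h.
Every other selection either busts 22 h or fails to beat 129.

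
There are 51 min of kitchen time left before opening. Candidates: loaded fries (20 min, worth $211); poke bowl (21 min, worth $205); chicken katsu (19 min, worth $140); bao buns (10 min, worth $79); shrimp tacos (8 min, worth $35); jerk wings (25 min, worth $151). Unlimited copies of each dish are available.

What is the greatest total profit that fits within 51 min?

501

2×loaded fries + bao buns uses 50 of the 51 min and totals 501.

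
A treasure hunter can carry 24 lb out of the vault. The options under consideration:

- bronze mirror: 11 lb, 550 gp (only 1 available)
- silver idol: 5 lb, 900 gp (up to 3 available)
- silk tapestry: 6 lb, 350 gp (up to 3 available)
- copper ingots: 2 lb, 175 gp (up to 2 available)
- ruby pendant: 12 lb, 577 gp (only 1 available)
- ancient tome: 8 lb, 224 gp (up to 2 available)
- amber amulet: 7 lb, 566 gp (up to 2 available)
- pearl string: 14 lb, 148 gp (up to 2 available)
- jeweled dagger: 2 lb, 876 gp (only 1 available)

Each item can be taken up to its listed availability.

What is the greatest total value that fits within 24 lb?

By value per lb: jeweled dagger 438.00, silver idol 180.00, copper ingots 87.50 lead.
Greedy by ratio would take 3×silver idol + 2×copper ingots + jeweled dagger: 21 lb used, total 3926.
Dropping 2×copper ingots frees 4 lb; slotting in amber amulet (7 lb) lifts the total to 4142 at 24 lb.

4142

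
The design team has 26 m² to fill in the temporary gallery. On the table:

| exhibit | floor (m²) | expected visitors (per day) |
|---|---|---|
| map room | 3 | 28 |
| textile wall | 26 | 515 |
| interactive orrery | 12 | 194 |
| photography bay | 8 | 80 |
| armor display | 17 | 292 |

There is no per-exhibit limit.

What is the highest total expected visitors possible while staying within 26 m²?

Best packing: textile wall — 26 m², 515 total.

515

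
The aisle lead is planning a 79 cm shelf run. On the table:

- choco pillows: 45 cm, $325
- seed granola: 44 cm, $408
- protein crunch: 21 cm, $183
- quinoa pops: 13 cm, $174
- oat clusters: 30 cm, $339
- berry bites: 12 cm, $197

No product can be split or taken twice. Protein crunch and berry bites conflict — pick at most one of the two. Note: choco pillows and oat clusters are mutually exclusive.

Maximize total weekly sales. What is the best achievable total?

779

Seed granola + quinoa pops + berry bites uses 69 of the 79 cm and totals 779.
The closest alternative, seed granola + protein crunch + quinoa pops, reaches only 765.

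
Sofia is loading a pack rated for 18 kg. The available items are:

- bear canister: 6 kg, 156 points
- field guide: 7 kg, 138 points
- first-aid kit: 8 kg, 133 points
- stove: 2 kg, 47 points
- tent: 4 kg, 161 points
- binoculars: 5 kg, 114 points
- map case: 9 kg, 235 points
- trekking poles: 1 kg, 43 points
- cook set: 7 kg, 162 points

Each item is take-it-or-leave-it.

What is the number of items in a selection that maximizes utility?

4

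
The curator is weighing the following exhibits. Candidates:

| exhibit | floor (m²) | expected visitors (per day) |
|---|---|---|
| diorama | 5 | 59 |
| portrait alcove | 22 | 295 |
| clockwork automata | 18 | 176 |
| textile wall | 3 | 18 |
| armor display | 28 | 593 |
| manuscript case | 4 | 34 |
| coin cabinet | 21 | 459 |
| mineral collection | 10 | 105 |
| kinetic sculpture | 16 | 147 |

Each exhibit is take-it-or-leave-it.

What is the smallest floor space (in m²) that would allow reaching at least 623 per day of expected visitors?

32

Minimise m² subject to total expected visitors ≥ 623.
Taking armor display + manuscript case gives 627 (≥ 623) for 32 m².
Below 32 m² the best achievable stays under 623.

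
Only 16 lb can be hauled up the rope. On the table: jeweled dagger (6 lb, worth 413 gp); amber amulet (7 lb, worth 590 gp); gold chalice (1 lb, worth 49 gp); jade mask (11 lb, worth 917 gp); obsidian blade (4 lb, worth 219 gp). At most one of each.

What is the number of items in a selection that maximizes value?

3

The maximum value within 16 lb is 1185.
One optimal bundle: gold chalice + jade mask + obsidian blade (16 lb).
All optima have 3 items.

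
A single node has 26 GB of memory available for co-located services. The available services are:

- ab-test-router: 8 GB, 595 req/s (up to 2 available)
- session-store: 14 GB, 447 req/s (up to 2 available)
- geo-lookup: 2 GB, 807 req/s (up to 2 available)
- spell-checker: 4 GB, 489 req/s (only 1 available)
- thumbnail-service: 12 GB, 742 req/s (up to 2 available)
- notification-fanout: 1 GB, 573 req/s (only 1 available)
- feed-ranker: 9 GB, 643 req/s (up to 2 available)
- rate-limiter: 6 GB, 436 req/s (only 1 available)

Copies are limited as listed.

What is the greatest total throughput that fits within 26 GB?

3914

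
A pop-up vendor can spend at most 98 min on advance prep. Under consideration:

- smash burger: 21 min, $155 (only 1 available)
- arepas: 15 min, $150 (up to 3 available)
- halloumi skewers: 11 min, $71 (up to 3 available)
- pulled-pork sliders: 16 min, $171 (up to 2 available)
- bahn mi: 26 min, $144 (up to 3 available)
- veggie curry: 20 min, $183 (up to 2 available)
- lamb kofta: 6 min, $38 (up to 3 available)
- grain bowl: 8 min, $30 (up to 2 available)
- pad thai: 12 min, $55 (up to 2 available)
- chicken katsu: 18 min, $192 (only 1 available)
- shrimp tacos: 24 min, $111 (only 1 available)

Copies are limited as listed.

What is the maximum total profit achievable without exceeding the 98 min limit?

984

Taking 3×arepas + 2×pulled-pork sliders + chicken katsu: 95 min used, 984 in profit.
Every other selection either busts 98 min or exceeds an availability limit or fails to beat 984.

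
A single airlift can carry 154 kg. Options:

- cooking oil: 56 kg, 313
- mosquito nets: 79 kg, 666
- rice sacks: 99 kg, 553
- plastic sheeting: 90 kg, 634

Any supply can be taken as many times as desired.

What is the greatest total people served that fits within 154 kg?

The ratio ordering already packs tightly: cooking oil + mosquito nets, 135 kg, 979.
No other feasible combination exceeds 979.

979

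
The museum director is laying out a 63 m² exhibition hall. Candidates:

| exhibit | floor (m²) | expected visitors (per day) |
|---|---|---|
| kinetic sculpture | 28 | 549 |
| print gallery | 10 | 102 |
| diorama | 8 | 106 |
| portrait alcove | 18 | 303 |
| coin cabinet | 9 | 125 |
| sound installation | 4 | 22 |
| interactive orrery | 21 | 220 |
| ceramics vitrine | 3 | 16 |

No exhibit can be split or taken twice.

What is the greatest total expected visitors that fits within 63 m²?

1083

Kinetic sculpture + diorama + portrait alcove + coin cabinet uses 63 of the 63 m² and totals 1083.
Next best is kinetic sculpture + portrait alcove + coin cabinet + sound installation + ceramics vitrine at 1015 (62 m²) — short by 68.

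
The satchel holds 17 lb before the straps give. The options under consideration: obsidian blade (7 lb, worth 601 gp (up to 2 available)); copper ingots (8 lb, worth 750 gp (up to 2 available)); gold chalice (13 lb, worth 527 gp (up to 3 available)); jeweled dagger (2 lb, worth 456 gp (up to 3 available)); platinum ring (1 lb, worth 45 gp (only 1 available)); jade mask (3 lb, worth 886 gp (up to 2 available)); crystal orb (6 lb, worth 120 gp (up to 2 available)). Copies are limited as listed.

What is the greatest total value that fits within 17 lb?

Ranking by ratio (value/lb): jade mask 295.33, jeweled dagger 228.00, copper ingots 93.75.
Taking the top-ratio items first gives 3×jeweled dagger + platinum ring + 2×jade mask for 3185 (13 lb).
Dropping jeweled dagger and platinum ring frees 3 lb; slotting in obsidian blade (7 lb) lifts the total to 3285 at 17 lb.
No other feasible combination exceeds 3285.

3285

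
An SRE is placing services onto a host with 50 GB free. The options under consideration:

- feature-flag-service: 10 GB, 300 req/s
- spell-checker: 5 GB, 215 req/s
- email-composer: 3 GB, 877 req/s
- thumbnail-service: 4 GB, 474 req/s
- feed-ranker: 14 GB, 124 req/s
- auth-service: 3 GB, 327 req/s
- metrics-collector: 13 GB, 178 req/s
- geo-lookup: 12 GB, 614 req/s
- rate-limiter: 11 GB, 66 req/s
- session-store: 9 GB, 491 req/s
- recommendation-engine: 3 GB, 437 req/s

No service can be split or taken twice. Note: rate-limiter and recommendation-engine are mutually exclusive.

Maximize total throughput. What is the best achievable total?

3735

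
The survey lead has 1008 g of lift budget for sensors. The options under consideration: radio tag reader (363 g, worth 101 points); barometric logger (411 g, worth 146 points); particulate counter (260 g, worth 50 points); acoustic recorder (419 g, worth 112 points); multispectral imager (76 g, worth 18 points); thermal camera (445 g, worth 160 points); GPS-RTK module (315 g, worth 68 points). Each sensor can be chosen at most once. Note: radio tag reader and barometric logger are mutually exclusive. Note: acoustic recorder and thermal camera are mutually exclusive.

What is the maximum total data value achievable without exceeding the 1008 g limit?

Taking barometric logger + multispectral imager + thermal camera: 932 g used, 324 in data value.
Next best is barometric logger + thermal camera at 306 (856 g) — short by 18.

324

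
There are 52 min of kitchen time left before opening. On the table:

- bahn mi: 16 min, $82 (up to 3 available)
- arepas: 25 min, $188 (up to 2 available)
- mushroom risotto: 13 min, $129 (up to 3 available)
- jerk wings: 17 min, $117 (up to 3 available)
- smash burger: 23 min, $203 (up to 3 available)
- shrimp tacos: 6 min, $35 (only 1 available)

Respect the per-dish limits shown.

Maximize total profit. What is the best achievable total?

461

Ranking by ratio (profit/min): mushroom risotto 9.92, smash burger 8.83, arepas 7.52, jerk wings 6.88.
Greedy by ratio would take 3×mushroom risotto + shrimp tacos: 45 min used, total 422.
Replace mushroom risotto and shrimp tacos with smash burger: the trade gains 39 net, giving 461 at 49 min.
The spare 3 min is too small for any remaining dish, and no exchange beats 461.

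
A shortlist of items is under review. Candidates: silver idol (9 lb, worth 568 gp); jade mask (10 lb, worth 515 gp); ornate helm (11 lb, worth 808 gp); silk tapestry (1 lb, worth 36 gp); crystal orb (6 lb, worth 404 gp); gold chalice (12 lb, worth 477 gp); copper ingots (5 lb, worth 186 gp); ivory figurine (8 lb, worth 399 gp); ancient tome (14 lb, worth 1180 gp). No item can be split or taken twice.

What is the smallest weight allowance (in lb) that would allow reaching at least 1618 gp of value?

21

Minimise lb subject to total value ≥ 1618.
silk tapestry + crystal orb + ancient tome: 1620 value at 21 lb.
No combination under 21 lb hits 1618.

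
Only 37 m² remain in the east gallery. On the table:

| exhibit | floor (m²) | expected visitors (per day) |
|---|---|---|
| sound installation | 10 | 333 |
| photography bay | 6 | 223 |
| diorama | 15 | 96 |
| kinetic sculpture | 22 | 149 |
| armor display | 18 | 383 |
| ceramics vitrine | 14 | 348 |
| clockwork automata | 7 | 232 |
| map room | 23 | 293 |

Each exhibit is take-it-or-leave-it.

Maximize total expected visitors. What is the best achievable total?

Sound installation + photography bay + ceramics vitrine + clockwork automata uses 37 of the 37 m² and totals 1136.
An exhaustive check of the 256 subsets confirms 1136.

1136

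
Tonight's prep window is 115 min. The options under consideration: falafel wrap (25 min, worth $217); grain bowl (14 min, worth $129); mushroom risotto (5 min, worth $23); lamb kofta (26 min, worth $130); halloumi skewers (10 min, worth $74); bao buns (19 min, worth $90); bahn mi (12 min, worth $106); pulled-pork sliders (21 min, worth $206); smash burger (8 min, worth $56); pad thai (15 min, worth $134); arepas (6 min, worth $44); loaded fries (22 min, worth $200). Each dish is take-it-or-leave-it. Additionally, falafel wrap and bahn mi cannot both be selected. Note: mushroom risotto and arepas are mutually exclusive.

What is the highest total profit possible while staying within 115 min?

Best packing: falafel wrap + grain bowl + halloumi skewers + pulled-pork sliders + smash burger + pad thai + loaded fries — 115 min, 1016 total.
Every other selection either busts 115 min or breaks a pairing rule or fails to beat 1016.

1016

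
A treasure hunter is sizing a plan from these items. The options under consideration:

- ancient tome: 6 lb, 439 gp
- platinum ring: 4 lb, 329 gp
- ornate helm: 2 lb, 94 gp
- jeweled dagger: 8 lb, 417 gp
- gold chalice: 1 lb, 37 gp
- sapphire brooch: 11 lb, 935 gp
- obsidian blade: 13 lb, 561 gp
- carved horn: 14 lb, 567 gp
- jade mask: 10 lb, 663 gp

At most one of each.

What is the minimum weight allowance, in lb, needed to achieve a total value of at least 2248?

31

Minimise lb subject to total value ≥ 2248.
ancient tome + platinum ring + sapphire brooch + jade mask reaches 2366 using 31 lb.
Any bundle with less than 31 lb falls short of 2248.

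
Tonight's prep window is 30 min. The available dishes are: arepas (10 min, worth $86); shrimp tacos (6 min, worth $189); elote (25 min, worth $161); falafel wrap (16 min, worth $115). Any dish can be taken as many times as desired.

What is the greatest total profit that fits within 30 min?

945

By profit per min: shrimp tacos 31.50, arepas 8.60, falafel wrap 7.19 lead.
5×shrimp tacos uses 30 of the 30 min and totals 945.
Nothing else within 30 min beats 945.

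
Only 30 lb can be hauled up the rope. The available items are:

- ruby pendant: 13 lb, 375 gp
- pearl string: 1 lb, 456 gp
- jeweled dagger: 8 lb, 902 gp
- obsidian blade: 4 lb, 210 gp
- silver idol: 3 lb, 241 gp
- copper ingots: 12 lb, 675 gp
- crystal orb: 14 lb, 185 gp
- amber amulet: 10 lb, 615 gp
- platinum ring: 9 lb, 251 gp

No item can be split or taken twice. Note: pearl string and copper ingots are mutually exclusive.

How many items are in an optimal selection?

5

The maximum value within 30 lb is 2424.
For example pearl string + jeweled dagger + obsidian blade + silver idol + amber amulet achieves it, using 26 lb.
Every optimal selection uses 5 items.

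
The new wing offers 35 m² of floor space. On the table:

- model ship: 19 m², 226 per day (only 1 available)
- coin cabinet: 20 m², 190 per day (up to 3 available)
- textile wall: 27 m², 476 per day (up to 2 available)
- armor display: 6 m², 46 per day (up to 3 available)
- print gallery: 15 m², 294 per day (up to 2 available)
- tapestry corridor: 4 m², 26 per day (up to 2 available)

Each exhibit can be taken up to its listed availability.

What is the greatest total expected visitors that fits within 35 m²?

By expected visitors per m²: print gallery 19.60, textile wall 17.63, model ship 11.89 lead.
Best packing: 2×print gallery + tapestry corridor — 34 m², 614 total.
That's the maximum — no swap from here does better than 614.

614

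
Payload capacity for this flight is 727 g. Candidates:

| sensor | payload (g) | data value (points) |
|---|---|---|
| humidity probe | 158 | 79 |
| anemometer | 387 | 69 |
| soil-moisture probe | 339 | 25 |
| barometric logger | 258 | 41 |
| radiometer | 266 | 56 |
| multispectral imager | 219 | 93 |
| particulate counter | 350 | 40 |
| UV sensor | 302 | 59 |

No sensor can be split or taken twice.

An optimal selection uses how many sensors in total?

Optimal total is 231.
humidity probe + multispectral imager + UV sensor hits 231 at 679 g.
Any selection reaching 231 contains exactly 3 sensors.

3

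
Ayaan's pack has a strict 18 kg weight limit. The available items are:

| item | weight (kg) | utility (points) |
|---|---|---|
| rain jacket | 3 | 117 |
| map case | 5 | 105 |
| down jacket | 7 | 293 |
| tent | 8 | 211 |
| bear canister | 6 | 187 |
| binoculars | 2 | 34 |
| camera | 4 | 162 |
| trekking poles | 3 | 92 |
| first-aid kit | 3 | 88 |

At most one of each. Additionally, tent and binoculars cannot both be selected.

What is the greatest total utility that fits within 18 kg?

664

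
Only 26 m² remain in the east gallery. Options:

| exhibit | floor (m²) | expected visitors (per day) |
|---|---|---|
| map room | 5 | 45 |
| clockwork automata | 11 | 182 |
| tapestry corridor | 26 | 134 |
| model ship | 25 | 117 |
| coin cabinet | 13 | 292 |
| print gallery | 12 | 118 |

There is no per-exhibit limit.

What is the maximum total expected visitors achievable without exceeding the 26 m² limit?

Density check — coin cabinet 22.46, clockwork automata 16.55, print gallery 9.83, map room 9.00 are the best per m².
The ratio ordering already packs tightly: 2×coin cabinet, 26 m², 584.
That's the maximum — no swap from here does better than 584.

584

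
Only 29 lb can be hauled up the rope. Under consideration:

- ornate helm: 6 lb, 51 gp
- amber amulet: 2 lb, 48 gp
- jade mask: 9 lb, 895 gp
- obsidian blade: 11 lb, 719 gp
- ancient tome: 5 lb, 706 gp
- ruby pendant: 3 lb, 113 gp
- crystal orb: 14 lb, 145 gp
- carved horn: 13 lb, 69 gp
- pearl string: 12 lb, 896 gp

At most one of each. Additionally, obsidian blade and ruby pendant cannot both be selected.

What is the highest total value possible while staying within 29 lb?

2610

Jade mask + ancient tome + ruby pendant + pearl string uses 29 of the 29 lb and totals 2610.
That's the maximum — no feasible swap from here does better than 2610.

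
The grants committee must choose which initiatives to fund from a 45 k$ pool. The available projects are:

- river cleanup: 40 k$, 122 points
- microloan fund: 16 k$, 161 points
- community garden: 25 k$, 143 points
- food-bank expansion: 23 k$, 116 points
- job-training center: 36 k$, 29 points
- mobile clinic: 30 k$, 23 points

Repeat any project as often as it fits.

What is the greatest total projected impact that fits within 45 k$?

Best packing: 2×microloan fund — 32 k$, 322 total.
Nothing else within 45 k$ beats 322.

322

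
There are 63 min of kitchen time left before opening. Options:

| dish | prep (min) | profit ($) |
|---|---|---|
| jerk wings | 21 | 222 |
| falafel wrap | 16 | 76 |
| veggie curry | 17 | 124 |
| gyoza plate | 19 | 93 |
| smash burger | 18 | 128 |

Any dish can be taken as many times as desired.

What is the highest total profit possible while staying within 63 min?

The ratio ordering already packs tightly: 3×jerk wings, 63 min, 666.

666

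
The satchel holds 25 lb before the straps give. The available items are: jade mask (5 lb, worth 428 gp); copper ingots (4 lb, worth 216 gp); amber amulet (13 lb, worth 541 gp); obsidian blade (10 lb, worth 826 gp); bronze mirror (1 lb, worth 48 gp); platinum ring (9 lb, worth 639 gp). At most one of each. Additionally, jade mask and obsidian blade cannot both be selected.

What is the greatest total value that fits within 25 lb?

1729

Best packing: copper ingots + obsidian blade + bronze mirror + platinum ring — 24 lb, 1729 total.
An exhaustive check of the 64 subsets confirms 1729.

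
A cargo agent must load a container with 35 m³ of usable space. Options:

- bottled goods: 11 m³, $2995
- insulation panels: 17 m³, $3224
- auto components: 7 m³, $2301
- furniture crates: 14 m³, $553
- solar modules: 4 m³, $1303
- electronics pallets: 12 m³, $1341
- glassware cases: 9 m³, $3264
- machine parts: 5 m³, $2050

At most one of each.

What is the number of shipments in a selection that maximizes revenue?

4

Best achievable revenue is 10610.
For example bottled goods + auto components + glassware cases + machine parts achieves it, using 32 m³.
Any selection reaching 10610 contains exactly 4 shipments.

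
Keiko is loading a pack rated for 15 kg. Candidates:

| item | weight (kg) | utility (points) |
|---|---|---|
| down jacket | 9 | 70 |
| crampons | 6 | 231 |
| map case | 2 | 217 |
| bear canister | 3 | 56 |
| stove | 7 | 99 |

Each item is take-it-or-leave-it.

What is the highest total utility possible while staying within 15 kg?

547

Taking the top-ratio items first gives crampons + map case + bear canister for 504 (11 kg).
Replace bear canister with stove: the trade gains 43 net, giving 547 at 15 kg.
That's the maximum — no swap from here does better than 547.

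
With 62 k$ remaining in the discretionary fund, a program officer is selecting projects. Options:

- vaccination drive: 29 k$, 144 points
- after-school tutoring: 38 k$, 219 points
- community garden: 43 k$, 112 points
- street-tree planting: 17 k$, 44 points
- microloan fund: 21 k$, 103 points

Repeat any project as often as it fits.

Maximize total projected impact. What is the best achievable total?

322

After-school tutoring + microloan fund uses 59 of the 62 k$ and totals 322.
That's the maximum — no swap from here does better than 322.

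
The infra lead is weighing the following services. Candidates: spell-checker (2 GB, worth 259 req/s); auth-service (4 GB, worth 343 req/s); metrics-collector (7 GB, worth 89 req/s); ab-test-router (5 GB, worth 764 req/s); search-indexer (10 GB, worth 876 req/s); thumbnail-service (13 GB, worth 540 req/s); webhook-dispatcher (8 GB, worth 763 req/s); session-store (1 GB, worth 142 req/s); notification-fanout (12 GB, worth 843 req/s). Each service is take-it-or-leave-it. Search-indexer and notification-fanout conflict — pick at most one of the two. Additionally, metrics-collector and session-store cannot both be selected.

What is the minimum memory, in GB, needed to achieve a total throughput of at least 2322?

22

Need the lightest bundle worth ≥ 2322.
spell-checker + auth-service + ab-test-router + search-indexer + session-store: 2384 throughput at 22 GB.
No combination under 22 GB hits 2322.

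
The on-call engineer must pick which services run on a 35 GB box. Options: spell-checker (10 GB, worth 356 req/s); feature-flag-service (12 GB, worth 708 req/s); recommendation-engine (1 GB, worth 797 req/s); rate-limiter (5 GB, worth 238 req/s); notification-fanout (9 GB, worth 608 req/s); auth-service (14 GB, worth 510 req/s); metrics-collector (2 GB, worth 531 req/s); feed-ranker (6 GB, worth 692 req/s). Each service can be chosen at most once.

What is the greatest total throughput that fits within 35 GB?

Density check — recommendation-engine 797.00, metrics-collector 265.50, feed-ranker 115.33, notification-fanout 67.56 are the best per GB.
The ratio ordering already packs tightly: feature-flag-service + recommendation-engine + rate-limiter + notification-fanout + metrics-collector + feed-ranker, 35 GB, 3574.

3574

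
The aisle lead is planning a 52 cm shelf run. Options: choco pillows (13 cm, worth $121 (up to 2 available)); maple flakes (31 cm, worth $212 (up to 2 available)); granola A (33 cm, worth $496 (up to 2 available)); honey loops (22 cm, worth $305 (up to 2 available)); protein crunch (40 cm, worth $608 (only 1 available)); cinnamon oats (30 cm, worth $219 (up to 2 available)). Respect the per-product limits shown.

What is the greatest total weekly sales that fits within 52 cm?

Density check — protein crunch 15.20, granola A 15.03, honey loops 13.86, choco pillows 9.31 are the best per cm.
Taking the top-ratio products first gives protein crunch for 608 (40 cm).
The 40 cm tied up in protein crunch is better spent on choco pillows + granola A — total rises to 617 (46 cm).
The spare 6 cm is too small for any remaining product, and no exchange beats 617.

617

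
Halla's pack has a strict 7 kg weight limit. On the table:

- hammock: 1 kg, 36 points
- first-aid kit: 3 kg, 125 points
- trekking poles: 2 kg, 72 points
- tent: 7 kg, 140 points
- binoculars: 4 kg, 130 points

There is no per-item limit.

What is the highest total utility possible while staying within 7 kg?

286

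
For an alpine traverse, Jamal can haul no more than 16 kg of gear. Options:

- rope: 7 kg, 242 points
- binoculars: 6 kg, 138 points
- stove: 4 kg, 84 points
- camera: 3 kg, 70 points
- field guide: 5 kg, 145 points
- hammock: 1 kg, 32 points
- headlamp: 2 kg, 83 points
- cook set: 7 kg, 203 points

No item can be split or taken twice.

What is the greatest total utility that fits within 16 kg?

By utility per kg: headlamp 41.50, rope 34.57, hammock 32.00 lead.
Taking the top-ratio items first gives rope + field guide + hammock + headlamp for 502 (15 kg).
Dropping field guide and hammock frees 6 kg; slotting in cook set (7 kg) lifts the total to 528 at 16 kg.

528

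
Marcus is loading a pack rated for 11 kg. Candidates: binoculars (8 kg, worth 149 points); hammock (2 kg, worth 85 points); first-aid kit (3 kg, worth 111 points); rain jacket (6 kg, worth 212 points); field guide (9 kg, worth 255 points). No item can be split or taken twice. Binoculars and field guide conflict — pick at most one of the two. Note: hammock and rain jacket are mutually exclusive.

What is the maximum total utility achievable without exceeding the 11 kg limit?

Hammock + field guide uses 11 of the 11 kg and totals 340.

340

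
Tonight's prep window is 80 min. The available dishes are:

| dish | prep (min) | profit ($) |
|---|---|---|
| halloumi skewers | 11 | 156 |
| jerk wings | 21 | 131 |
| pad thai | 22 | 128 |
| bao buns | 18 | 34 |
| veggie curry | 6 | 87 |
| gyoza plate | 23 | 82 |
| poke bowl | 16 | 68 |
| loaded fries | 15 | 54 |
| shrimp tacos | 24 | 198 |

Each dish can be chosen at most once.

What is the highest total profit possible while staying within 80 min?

Density check — veggie curry 14.50, halloumi skewers 14.18, shrimp tacos 8.25 are the best per min.
The ratio ordering already packs tightly: halloumi skewers + jerk wings + veggie curry + poke bowl + shrimp tacos, 78 min, 640.
Runner-up halloumi skewers + pad thai + veggie curry + poke bowl + shrimp tacos tops out at 637.

640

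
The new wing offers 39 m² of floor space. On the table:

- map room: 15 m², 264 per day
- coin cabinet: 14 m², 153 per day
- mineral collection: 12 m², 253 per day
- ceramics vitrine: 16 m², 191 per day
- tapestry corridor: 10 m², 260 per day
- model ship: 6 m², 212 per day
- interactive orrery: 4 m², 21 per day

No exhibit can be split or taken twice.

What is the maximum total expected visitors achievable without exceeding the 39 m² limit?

777

Greedy by ratio would take mineral collection + tapestry corridor + model ship + interactive orrery: 32 m² used, total 746.
Dropping model ship and interactive orrery frees 10 m²; slotting in map room (15 m²) lifts the total to 777 at 37 m².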